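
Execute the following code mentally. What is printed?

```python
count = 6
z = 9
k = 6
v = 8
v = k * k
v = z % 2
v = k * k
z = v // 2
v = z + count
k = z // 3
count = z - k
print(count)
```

12

v = 6*6 = 36
v = 9%2 = 1
v = 6*6 = 36
z = 36//2 = 18
v = 18+6 = 24
k = 18//3 = 6
count = 18-6 = 12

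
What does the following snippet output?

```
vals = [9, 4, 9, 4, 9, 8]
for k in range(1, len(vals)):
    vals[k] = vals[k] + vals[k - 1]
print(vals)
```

k=1: vals[1] = 4+9 = 13 → [9, 13, 9, 4, 9, 8]
k=2: vals[2] = 9+13 = 22 → [9, 13, 22, 4, 9, 8]
k=3: vals[3] = 4+22 = 26 → [9, 13, 22, 26, 9, 8]
k=4: vals[4] = 9+26 = 35 → [9, 13, 22, 26, 35, 8]
k=5: vals[5] = 8+35 = 43 → [9, 13, 22, 26, 35, 43]

[9, 13, 22, 26, 35, 43]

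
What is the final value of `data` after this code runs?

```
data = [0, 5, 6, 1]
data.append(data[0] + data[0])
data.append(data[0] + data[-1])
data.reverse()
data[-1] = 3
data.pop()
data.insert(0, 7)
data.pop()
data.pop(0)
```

[0, 0, 1, 6]

append data[0]+data[0] = 0+0 = 0 → [0, 5, 6, 1, 0]
append data[0]+data[-1] = 0+0 = 0 → [0, 5, 6, 1, 0, 0]
reverse → [0, 0, 1, 6, 5, 0]
data[-1] = 3 → [0, 0, 1, 6, 5, 3]
pop() removes 3 → [0, 0, 1, 6, 5]
insert 7 at 0 → [7, 0, 0, 1, 6, 5]
pop() removes 5 → [7, 0, 0, 1, 6]
pop(0) removes 7 → [0, 0, 1, 6]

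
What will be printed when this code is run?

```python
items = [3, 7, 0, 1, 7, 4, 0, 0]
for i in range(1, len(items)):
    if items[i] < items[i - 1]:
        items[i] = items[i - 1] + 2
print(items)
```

i=1: 7>=3, unchanged → [3, 7, 0, 1, 7, 4, 0, 0]
i=2: 0<7, items[2] = 7+2 = 9 → [3, 7, 9, 1, 7, 4, 0, 0]
i=3: 1<9, items[3] = 9+2 = 11 → [3, 7, 9, 11, 7, 4, 0, 0]
i=4: 7<11, items[4] = 11+2 = 13 → [3, 7, 9, 11, 13, 4, 0, 0]
i=5: 4<13, items[5] = 13+2 = 15 → [3, 7, 9, 11, 13, 15, 0, 0]
i=6: 0<15, items[6] = 15+2 = 17 → [3, 7, 9, 11, 13, 15, 17, 0]
i=7: 0<17, items[7] = 17+2 = 19 → [3, 7, 9, 11, 13, 15, 17, 19]

[3, 7, 9, 11, 13, 15, 17, 19]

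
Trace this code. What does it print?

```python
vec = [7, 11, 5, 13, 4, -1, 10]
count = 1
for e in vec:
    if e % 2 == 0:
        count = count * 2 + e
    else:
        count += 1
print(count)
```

e=7: not even, count = 1+1 = 2
e=11: not even, count = 2+1 = 3
e=5: not even, count = 3+1 = 4
e=13: not even, count = 4+1 = 5
e=4: even, count = 5*2+4 = 14
e=-1: not even, count = 14+1 = 15
e=10: even, count = 15*2+10 = 40

40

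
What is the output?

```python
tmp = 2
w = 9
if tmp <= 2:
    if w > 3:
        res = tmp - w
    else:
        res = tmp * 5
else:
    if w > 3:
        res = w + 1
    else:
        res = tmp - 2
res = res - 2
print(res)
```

tmp=2, w=9
tmp <= 2 is True; w > 3 is True
→ res = tmp - w = -7
res = (-7)-2 = -9

-9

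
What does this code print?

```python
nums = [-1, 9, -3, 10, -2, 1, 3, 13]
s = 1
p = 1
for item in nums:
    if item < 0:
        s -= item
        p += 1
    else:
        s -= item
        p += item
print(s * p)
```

item=-1: <0, s = 1-(-1) = 2; p=2
item=9: not <0, s = 2-9 = -7; p=11
item=-3: <0, s = (-7)-(-3) = -4; p=12
item=10: not <0, s = (-4)-10 = -14; p=22
item=-2: <0, s = (-14)-(-2) = -12; p=23
item=1: not <0, s = (-12)-1 = -13; p=24
item=3: not <0, s = (-13)-3 = -16; p=27
item=13: not <0, s = (-16)-13 = -29; p=40
s*p = (-29)*40 = -1160

-1160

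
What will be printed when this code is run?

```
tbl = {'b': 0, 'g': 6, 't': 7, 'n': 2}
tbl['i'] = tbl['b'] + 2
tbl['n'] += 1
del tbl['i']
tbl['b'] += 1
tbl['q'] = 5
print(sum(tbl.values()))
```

22

tbl['i'] = tbl['b']+2 = 2 → {'b': 0, 'g': 6, 't': 7, 'n': 2, 'i': 2}
tbl['n'] = 2+1 = 3 → {'b': 0, 'g': 6, 't': 7, 'n': 3, 'i': 2}
del 'i' → {'b': 0, 'g': 6, 't': 7, 'n': 3}
tbl['b'] = 0+1 = 1 → {'b': 1, 'g': 6, 't': 7, 'n': 3}
tbl['q'] = 5 → {'b': 1, 'g': 6, 't': 7, 'n': 3, 'q': 5}
sum of values = 22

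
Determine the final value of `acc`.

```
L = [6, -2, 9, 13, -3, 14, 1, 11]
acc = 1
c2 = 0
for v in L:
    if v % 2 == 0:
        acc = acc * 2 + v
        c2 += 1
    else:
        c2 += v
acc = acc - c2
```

v=6: even, acc = 1*2+6 = 8; c2=1
v=-2: even, acc = 8*2+(-2) = 14; c2=2
v=9: not even; c2=11
v=13: not even; c2=24
v=-3: not even; c2=21
v=14: even, acc = 14*2+14 = 42; c2=22
v=1: not even; c2=23
v=11: not even; c2=34
acc-c2 = 42-34 = 8

8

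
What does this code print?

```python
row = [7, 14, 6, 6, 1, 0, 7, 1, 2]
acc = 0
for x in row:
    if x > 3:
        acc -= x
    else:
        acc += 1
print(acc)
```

x=7: >3, acc = 0-7 = -7
x=14: >3, acc = (-7)-14 = -21
x=6: >3, acc = (-21)-6 = -27
x=6: >3, acc = (-27)-6 = -33
x=1: not >3, acc = (-33)+1 = -32
x=0: not >3, acc = (-32)+1 = -31
x=7: >3, acc = (-31)-7 = -38
x=1: not >3, acc = (-38)+1 = -37
x=2: not >3, acc = (-37)+1 = -36

-36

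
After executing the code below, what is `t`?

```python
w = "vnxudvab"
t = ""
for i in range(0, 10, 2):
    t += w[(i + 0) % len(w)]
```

'vxdav'

i=0: add w[0]='v' → 'v'
i=2: add w[2]='x' → 'vx'
i=4: add w[4]='d' → 'vxd'
i=6: add w[6]='a' → 'vxda'
i=8: add w[0]='v' → 'vxdav'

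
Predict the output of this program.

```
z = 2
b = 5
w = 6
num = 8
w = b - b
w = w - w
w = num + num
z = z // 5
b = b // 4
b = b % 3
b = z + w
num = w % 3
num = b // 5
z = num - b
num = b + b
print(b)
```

w = 5-5 = 0
w = 0-0 = 0
w = 8+8 = 16
z = 2//5 = 0
b = 5//4 = 1
b = 1%3 = 1
b = 0+16 = 16
num = 16%3 = 1
num = 16//5 = 3
z = 3-16 = -13
num = 16+16 = 32

16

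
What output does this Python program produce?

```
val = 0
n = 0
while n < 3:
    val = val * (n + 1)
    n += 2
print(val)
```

0

n=0: val = 0*1 = 0
n=2: val = 0*3 = 0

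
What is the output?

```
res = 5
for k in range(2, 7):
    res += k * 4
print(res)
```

k=2: res = 5+2*4 = 13
k=3: res = 13+3*4 = 25
k=4: res = 25+4*4 = 41
k=5: res = 41+5*4 = 61
k=6: res = 61+6*4 = 85

85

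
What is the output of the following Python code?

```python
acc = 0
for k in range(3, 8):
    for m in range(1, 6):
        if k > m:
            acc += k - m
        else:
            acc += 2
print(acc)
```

k=3,m=1: 3>1, acc = 0+2 = 2
k=3,m=2: 3>2, acc = 2+1 = 3
k=3,m=3: not 3>3, acc = 3+2 = 5
k=3,m=4: not 3>4, acc = 5+2 = 7
k=3,m=5: not 3>5, acc = 7+2 = 9
k=4,m=1: 4>1, acc = 9+3 = 12
k=4,m=2: 4>2, acc = 12+2 = 14
k=4,m=3: 4>3, acc = 14+1 = 15
k=4,m=4: not 4>4, acc = 15+2 = 17
k=4,m=5: not 4>5, acc = 17+2 = 19
k=5,m=1: 5>1, acc = 19+4 = 23
k=5,m=2: 5>2, acc = 23+3 = 26
k=5,m=3: 5>3, acc = 26+2 = 28
k=5,m=4: 5>4, acc = 28+1 = 29
k=5,m=5: not 5>5, acc = 29+2 = 31
k=6,m=1: 6>1, acc = 31+5 = 36
k=6,m=2: 6>2, acc = 36+4 = 40
k=6,m=3: 6>3, acc = 40+3 = 43
k=6,m=4: 6>4, acc = 43+2 = 45
k=6,m=5: 6>5, acc = 45+1 = 46
k=7,m=1: 7>1, acc = 46+6 = 52
k=7,m=2: 7>2, acc = 52+5 = 57
k=7,m=3: 7>3, acc = 57+4 = 61
k=7,m=4: 7>4, acc = 61+3 = 64
k=7,m=5: 7>5, acc = 64+2 = 66

66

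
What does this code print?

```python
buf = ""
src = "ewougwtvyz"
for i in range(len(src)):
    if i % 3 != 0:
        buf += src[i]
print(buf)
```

wogwvy

i=0: skip
i=1: add 'w' → 'w'
i=2: add 'o' → 'wo'
i=3: skip
i=4: add 'g' → 'wog'
i=5: add 'w' → 'wogw'
i=6: skip
i=7: add 'v' → 'wogwv'
i=8: add 'y' → 'wogwvy'
i=9: skip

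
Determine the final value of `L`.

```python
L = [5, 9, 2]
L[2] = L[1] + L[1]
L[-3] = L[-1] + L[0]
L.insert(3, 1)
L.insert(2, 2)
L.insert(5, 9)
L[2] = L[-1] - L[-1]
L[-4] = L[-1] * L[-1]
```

[23, 9, 81, 18, 1, 9]

L[2] = L[1]+L[1] = 9+9 = 18 → [5, 9, 18]
L[-3] = L[-1]+L[0] = 18+5 = 23 → [23, 9, 18]
insert 1 at 3 → [23, 9, 18, 1]
insert 2 at 2 → [23, 9, 2, 18, 1]
insert 9 at 5 → [23, 9, 2, 18, 1, 9]
L[2] = L[-1]-L[-1] = 9-9 = 0 → [23, 9, 0, 18, 1, 9]
L[-4] = L[-1]*L[-1] = 9*9 = 81 → [23, 9, 81, 18, 1, 9]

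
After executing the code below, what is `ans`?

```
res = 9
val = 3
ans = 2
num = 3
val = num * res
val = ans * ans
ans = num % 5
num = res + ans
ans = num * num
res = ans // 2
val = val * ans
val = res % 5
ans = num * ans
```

val = 3*9 = 27
val = 2*2 = 4
ans = 3%5 = 3
num = 9+3 = 12
ans = 12*12 = 144
res = 144//2 = 72
val = 4*144 = 576
val = 72%5 = 2
ans = 12*144 = 1728

1728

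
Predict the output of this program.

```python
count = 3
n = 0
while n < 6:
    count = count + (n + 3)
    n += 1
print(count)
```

36

n=0: count = 3+3 = 6
n=1: count = 6+4 = 10
n=2: count = 10+5 = 15
n=3: count = 15+6 = 21
n=4: count = 21+7 = 28
n=5: count = 28+8 = 36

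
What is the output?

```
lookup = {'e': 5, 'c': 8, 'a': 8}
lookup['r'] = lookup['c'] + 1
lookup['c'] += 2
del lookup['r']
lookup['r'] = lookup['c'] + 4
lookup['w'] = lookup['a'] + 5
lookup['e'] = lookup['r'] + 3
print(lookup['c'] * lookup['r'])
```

lookup['r'] = lookup['c']+1 = 9 → {'e': 5, 'c': 8, 'a': 8, 'r': 9}
lookup['c'] = 8+2 = 10 → {'e': 5, 'c': 10, 'a': 8, 'r': 9}
del 'r' → {'e': 5, 'c': 10, 'a': 8}
lookup['r'] = lookup['c']+4 = 14 → {'e': 5, 'c': 10, 'a': 8, 'r': 14}
lookup['w'] = lookup['a']+5 = 13 → {'e': 5, 'c': 10, 'a': 8, 'r': 14, 'w': 13}
lookup['e'] = lookup['r']+3 = 17 → {'e': 17, 'c': 10, 'a': 8, 'r': 14, 'w': 13}
lookup['c']*lookup['r'] = 10*14 = 140

140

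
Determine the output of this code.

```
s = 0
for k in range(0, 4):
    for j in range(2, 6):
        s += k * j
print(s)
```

k=0,j=2: s = 0+0 = 0
k=0,j=3: s = 0+0 = 0
k=0,j=4: s = 0+0 = 0
k=0,j=5: s = 0+0 = 0
k=1,j=2: s = 0+2 = 2
k=1,j=3: s = 2+3 = 5
k=1,j=4: s = 5+4 = 9
k=1,j=5: s = 9+5 = 14
k=2,j=2: s = 14+4 = 18
k=2,j=3: s = 18+6 = 24
k=2,j=4: s = 24+8 = 32
k=2,j=5: s = 32+10 = 42
k=3,j=2: s = 42+6 = 48
k=3,j=3: s = 48+9 = 57
k=3,j=4: s = 57+12 = 69
k=3,j=5: s = 69+15 = 84

84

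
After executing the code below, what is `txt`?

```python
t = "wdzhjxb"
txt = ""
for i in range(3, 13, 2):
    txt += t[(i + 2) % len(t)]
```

'xwzjb'

i=3: add t[5]='x' → 'x'
i=5: add t[0]='w' → 'xw'
i=7: add t[2]='z' → 'xwz'
i=9: add t[4]='j' → 'xwzj'
i=11: add t[6]='b' → 'xwzjb'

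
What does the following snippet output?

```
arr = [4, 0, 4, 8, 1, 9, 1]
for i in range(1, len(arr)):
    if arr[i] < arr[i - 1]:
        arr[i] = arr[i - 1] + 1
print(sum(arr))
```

51

i=1: 0<4, arr[1] = 4+1 = 5 → [4, 5, 4, 8, 1, 9, 1]
i=2: 4<5, arr[2] = 5+1 = 6 → [4, 5, 6, 8, 1, 9, 1]
i=3: 8>=6, unchanged → [4, 5, 6, 8, 1, 9, 1]
i=4: 1<8, arr[4] = 8+1 = 9 → [4, 5, 6, 8, 9, 9, 1]
i=5: 9>=9, unchanged → [4, 5, 6, 8, 9, 9, 1]
i=6: 1<9, arr[6] = 9+1 = 10 → [4, 5, 6, 8, 9, 9, 10]
sum = 51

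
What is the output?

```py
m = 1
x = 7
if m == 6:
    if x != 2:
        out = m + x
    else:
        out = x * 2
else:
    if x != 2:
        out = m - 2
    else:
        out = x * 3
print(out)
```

-1

m=1, x=7
m == 6 is False; x != 2 is True
→ out = m - 2 = -1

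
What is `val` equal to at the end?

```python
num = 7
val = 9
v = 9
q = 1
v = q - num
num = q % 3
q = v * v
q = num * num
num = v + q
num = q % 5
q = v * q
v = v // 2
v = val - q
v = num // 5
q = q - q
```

v = 1-7 = -6
num = 1%3 = 1
q = (-6)*(-6) = 36
q = 1*1 = 1
num = (-6)+1 = -5
num = 1%5 = 1
q = (-6)*1 = -6
v = (-6)//2 = -3
v = 9-(-6) = 15
v = 1//5 = 0
q = (-6)-(-6) = 0

9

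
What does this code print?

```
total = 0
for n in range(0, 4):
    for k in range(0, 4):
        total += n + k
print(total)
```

48

n=0,k=0: total = 0+0 = 0
n=0,k=1: total = 0+1 = 1
n=0,k=2: total = 1+2 = 3
n=0,k=3: total = 3+3 = 6
n=1,k=0: total = 6+1 = 7
n=1,k=1: total = 7+2 = 9
n=1,k=2: total = 9+3 = 12
n=1,k=3: total = 12+4 = 16
n=2,k=0: total = 16+2 = 18
n=2,k=1: total = 18+3 = 21
n=2,k=2: total = 21+4 = 25
n=2,k=3: total = 25+5 = 30
n=3,k=0: total = 30+3 = 33
n=3,k=1: total = 33+4 = 37
n=3,k=2: total = 37+5 = 42
n=3,k=3: total = 42+6 = 48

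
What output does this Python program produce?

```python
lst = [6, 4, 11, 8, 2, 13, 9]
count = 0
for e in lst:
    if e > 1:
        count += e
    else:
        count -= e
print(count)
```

53

e=6: >1, count = 0+6 = 6
e=4: >1, count = 6+4 = 10
e=11: >1, count = 10+11 = 21
e=8: >1, count = 21+8 = 29
e=2: >1, count = 29+2 = 31
e=13: >1, count = 31+13 = 44
e=9: >1, count = 44+9 = 53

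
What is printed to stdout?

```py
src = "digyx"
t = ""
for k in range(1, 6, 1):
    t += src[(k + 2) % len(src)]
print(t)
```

yxdig

k=1: add src[3]='y' → 'y'
k=2: add src[4]='x' → 'yx'
k=3: add src[0]='d' → 'yxd'
k=4: add src[1]='i' → 'yxdi'
k=5: add src[2]='g' → 'yxdig'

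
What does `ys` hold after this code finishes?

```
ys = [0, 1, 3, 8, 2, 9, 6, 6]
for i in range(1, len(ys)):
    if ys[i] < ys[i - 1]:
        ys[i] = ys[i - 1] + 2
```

[0, 1, 3, 8, 10, 12, 14, 16]

i=1: 1>=0, unchanged → [0, 1, 3, 8, 2, 9, 6, 6]
i=2: 3>=1, unchanged → [0, 1, 3, 8, 2, 9, 6, 6]
i=3: 8>=3, unchanged → [0, 1, 3, 8, 2, 9, 6, 6]
i=4: 2<8, ys[4] = 8+2 = 10 → [0, 1, 3, 8, 10, 9, 6, 6]
i=5: 9<10, ys[5] = 10+2 = 12 → [0, 1, 3, 8, 10, 12, 6, 6]
i=6: 6<12, ys[6] = 12+2 = 14 → [0, 1, 3, 8, 10, 12, 14, 6]
i=7: 6<14, ys[7] = 14+2 = 16 → [0, 1, 3, 8, 10, 12, 14, 16]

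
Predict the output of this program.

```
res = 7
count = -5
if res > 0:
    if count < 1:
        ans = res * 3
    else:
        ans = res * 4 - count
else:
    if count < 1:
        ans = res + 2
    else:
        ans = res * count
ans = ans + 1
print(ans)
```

res=7, count=-5
res > 0 is True; count < 1 is True
→ ans = res * 3 = 21
ans = 21+1 = 22

22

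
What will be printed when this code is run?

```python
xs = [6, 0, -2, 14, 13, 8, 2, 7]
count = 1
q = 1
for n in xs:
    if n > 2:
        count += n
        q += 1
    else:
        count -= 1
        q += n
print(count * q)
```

n=6: >2, count = 1+6 = 7; q=2
n=0: not >2, count = 7-1 = 6; q=2
n=-2: not >2, count = 6-1 = 5; q=0
n=14: >2, count = 5+14 = 19; q=1
n=13: >2, count = 19+13 = 32; q=2
n=8: >2, count = 32+8 = 40; q=3
n=2: not >2, count = 40-1 = 39; q=5
n=7: >2, count = 39+7 = 46; q=6
count*q = 46*6 = 276

276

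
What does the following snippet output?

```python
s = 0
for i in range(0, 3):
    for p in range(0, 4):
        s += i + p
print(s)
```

i=0,p=0: s = 0+0 = 0
i=0,p=1: s = 0+1 = 1
i=0,p=2: s = 1+2 = 3
i=0,p=3: s = 3+3 = 6
i=1,p=0: s = 6+1 = 7
i=1,p=1: s = 7+2 = 9
i=1,p=2: s = 9+3 = 12
i=1,p=3: s = 12+4 = 16
i=2,p=0: s = 16+2 = 18
i=2,p=1: s = 18+3 = 21
i=2,p=2: s = 21+4 = 25
i=2,p=3: s = 25+5 = 30

30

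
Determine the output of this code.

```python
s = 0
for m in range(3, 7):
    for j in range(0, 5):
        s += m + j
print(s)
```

m=3,j=0: s = 0+3 = 3
m=3,j=1: s = 3+4 = 7
m=3,j=2: s = 7+5 = 12
m=3,j=3: s = 12+6 = 18
m=3,j=4: s = 18+7 = 25
m=4,j=0: s = 25+4 = 29
m=4,j=1: s = 29+5 = 34
m=4,j=2: s = 34+6 = 40
m=4,j=3: s = 40+7 = 47
m=4,j=4: s = 47+8 = 55
m=5,j=0: s = 55+5 = 60
m=5,j=1: s = 60+6 = 66
m=5,j=2: s = 66+7 = 73
m=5,j=3: s = 73+8 = 81
m=5,j=4: s = 81+9 = 90
m=6,j=0: s = 90+6 = 96
m=6,j=1: s = 96+7 = 103
m=6,j=2: s = 103+8 = 111
m=6,j=3: s = 111+9 = 120
m=6,j=4: s = 120+10 = 130

130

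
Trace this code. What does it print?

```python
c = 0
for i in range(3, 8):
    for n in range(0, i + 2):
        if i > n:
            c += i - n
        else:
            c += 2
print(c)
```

i=3,n=0: 3>0, c = 0+3 = 3
i=3,n=1: 3>1, c = 3+2 = 5
i=3,n=2: 3>2, c = 5+1 = 6
i=3,n=3: not 3>3, c = 6+2 = 8
i=3,n=4: not 3>4, c = 8+2 = 10
i=4,n=0: 4>0, c = 10+4 = 14
i=4,n=1: 4>1, c = 14+3 = 17
i=4,n=2: 4>2, c = 17+2 = 19
i=4,n=3: 4>3, c = 19+1 = 20
i=4,n=4: not 4>4, c = 20+2 = 22
i=4,n=5: not 4>5, c = 22+2 = 24
i=5,n=0: 5>0, c = 24+5 = 29
i=5,n=1: 5>1, c = 29+4 = 33
i=5,n=2: 5>2, c = 33+3 = 36
i=5,n=3: 5>3, c = 36+2 = 38
i=5,n=4: 5>4, c = 38+1 = 39
i=5,n=5: not 5>5, c = 39+2 = 41
i=5,n=6: not 5>6, c = 41+2 = 43
i=6,n=0: 6>0, c = 43+6 = 49
i=6,n=1: 6>1, c = 49+5 = 54
i=6,n=2: 6>2, c = 54+4 = 58
i=6,n=3: 6>3, c = 58+3 = 61
i=6,n=4: 6>4, c = 61+2 = 63
i=6,n=5: 6>5, c = 63+1 = 64
i=6,n=6: not 6>6, c = 64+2 = 66
i=6,n=7: not 6>7, c = 66+2 = 68
i=7,n=0: 7>0, c = 68+7 = 75
i=7,n=1: 7>1, c = 75+6 = 81
i=7,n=2: 7>2, c = 81+5 = 86
i=7,n=3: 7>3, c = 86+4 = 90
i=7,n=4: 7>4, c = 90+3 = 93
i=7,n=5: 7>5, c = 93+2 = 95
i=7,n=6: 7>6, c = 95+1 = 96
i=7,n=7: not 7>7, c = 96+2 = 98
i=7,n=8: not 7>8, c = 98+2 = 100

100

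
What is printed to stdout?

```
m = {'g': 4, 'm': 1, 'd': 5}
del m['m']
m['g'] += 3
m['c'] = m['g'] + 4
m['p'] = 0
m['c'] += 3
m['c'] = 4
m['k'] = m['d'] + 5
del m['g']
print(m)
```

del 'm' → {'g': 4, 'd': 5}
m['g'] = 4+3 = 7 → {'g': 7, 'd': 5}
m['c'] = m['g']+4 = 11 → {'g': 7, 'd': 5, 'c': 11}
m['p'] = 0 → {'g': 7, 'd': 5, 'c': 11, 'p': 0}
m['c'] = 11+3 = 14 → {'g': 7, 'd': 5, 'c': 14, 'p': 0}
m['c'] = 4 → {'g': 7, 'd': 5, 'c': 4, 'p': 0}
m['k'] = m['d']+5 = 10 → {'g': 7, 'd': 5, 'c': 4, 'p': 0, 'k': 10}
del 'g' → {'d': 5, 'c': 4, 'p': 0, 'k': 10}

{'d': 5, 'c': 4, 'p': 0, 'k': 10}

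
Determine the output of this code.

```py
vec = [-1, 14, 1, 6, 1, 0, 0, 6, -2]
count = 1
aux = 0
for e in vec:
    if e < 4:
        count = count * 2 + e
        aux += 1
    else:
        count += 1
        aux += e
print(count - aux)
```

72

e=-1: <4, count = 1*2+(-1) = 1; aux=1
e=14: not <4, count = 1+1 = 2; aux=15
e=1: <4, count = 2*2+1 = 5; aux=16
e=6: not <4, count = 5+1 = 6; aux=22
e=1: <4, count = 6*2+1 = 13; aux=23
e=0: <4, count = 13*2+0 = 26; aux=24
e=0: <4, count = 26*2+0 = 52; aux=25
e=6: not <4, count = 52+1 = 53; aux=31
e=-2: <4, count = 53*2+(-2) = 104; aux=32
count-aux = 104-32 = 72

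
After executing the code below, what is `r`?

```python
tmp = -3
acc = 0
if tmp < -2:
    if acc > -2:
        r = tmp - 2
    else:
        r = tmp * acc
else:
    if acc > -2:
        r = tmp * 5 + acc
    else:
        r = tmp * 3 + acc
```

tmp=-3, acc=0
tmp < -2 is True; acc > -2 is True
→ r = tmp - 2 = -5

-5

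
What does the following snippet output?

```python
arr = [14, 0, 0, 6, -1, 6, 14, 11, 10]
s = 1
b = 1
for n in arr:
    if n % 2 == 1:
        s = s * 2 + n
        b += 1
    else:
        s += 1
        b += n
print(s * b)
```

n=14: not odd, s = 1+1 = 2; b=15
n=0: not odd, s = 2+1 = 3; b=15
n=0: not odd, s = 3+1 = 4; b=15
n=6: not odd, s = 4+1 = 5; b=21
n=-1: odd, s = 5*2+(-1) = 9; b=22
n=6: not odd, s = 9+1 = 10; b=28
n=14: not odd, s = 10+1 = 11; b=42
n=11: odd, s = 11*2+11 = 33; b=43
n=10: not odd, s = 33+1 = 34; b=53
s*b = 34*53 = 1802

1802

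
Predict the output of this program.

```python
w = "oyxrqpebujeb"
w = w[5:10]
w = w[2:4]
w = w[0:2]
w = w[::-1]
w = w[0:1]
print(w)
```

slice [5:10] → 'pebuj'
slice [2:4] → 'bu'
slice [0:2] → 'bu'
reverse → 'ub'
slice [0:1] → 'u'

u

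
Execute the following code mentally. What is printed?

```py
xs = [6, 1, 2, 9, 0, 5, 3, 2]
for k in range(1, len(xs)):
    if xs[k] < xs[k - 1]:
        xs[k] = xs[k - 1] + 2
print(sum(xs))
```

104

k=1: 1<6, xs[1] = 6+2 = 8 → [6, 8, 2, 9, 0, 5, 3, 2]
k=2: 2<8, xs[2] = 8+2 = 10 → [6, 8, 10, 9, 0, 5, 3, 2]
k=3: 9<10, xs[3] = 10+2 = 12 → [6, 8, 10, 12, 0, 5, 3, 2]
k=4: 0<12, xs[4] = 12+2 = 14 → [6, 8, 10, 12, 14, 5, 3, 2]
k=5: 5<14, xs[5] = 14+2 = 16 → [6, 8, 10, 12, 14, 16, 3, 2]
k=6: 3<16, xs[6] = 16+2 = 18 → [6, 8, 10, 12, 14, 16, 18, 2]
k=7: 2<18, xs[7] = 18+2 = 20 → [6, 8, 10, 12, 14, 16, 18, 20]
sum = 104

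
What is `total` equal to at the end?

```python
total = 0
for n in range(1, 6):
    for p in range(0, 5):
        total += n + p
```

125

n=1,p=0: total = 0+1 = 1
n=1,p=1: total = 1+2 = 3
n=1,p=2: total = 3+3 = 6
n=1,p=3: total = 6+4 = 10
n=1,p=4: total = 10+5 = 15
n=2,p=0: total = 15+2 = 17
n=2,p=1: total = 17+3 = 20
n=2,p=2: total = 20+4 = 24
n=2,p=3: total = 24+5 = 29
n=2,p=4: total = 29+6 = 35
n=3,p=0: total = 35+3 = 38
n=3,p=1: total = 38+4 = 42
n=3,p=2: total = 42+5 = 47
n=3,p=3: total = 47+6 = 53
n=3,p=4: total = 53+7 = 60
n=4,p=0: total = 60+4 = 64
n=4,p=1: total = 64+5 = 69
n=4,p=2: total = 69+6 = 75
n=4,p=3: total = 75+7 = 82
n=4,p=4: total = 82+8 = 90
n=5,p=0: total = 90+5 = 95
n=5,p=1: total = 95+6 = 101
n=5,p=2: total = 101+7 = 108
n=5,p=3: total = 108+8 = 116
n=5,p=4: total = 116+9 = 125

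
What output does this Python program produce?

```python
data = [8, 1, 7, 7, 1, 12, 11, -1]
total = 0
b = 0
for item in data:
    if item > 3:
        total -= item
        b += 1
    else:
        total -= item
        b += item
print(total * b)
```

-276

item=8: >3, total = 0-8 = -8; b=1
item=1: not >3, total = (-8)-1 = -9; b=2
item=7: >3, total = (-9)-7 = -16; b=3
item=7: >3, total = (-16)-7 = -23; b=4
item=1: not >3, total = (-23)-1 = -24; b=5
item=12: >3, total = (-24)-12 = -36; b=6
item=11: >3, total = (-36)-11 = -47; b=7
item=-1: not >3, total = (-47)-(-1) = -46; b=6
total*b = (-46)*6 = -276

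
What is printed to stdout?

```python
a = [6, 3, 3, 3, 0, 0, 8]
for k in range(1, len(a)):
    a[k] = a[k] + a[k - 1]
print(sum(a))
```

95

k=1: a[1] = 3+6 = 9 → [6, 9, 3, 3, 0, 0, 8]
k=2: a[2] = 3+9 = 12 → [6, 9, 12, 3, 0, 0, 8]
k=3: a[3] = 3+12 = 15 → [6, 9, 12, 15, 0, 0, 8]
k=4: a[4] = 0+15 = 15 → [6, 9, 12, 15, 15, 0, 8]
k=5: a[5] = 0+15 = 15 → [6, 9, 12, 15, 15, 15, 8]
k=6: a[6] = 8+15 = 23 → [6, 9, 12, 15, 15, 15, 23]
sum = 95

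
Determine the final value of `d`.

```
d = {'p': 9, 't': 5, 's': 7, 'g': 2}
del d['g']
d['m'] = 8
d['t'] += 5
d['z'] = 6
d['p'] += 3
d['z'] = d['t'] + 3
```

del 'g' → {'p': 9, 't': 5, 's': 7}
d['m'] = 8 → {'p': 9, 't': 5, 's': 7, 'm': 8}
d['t'] = 5+5 = 10 → {'p': 9, 't': 10, 's': 7, 'm': 8}
d['z'] = 6 → {'p': 9, 't': 10, 's': 7, 'm': 8, 'z': 6}
d['p'] = 9+3 = 12 → {'p': 12, 't': 10, 's': 7, 'm': 8, 'z': 6}
d['z'] = d['t']+3 = 13 → {'p': 12, 't': 10, 's': 7, 'm': 8, 'z': 13}

{'p': 12, 't': 10, 's': 7, 'm': 8, 'z': 13}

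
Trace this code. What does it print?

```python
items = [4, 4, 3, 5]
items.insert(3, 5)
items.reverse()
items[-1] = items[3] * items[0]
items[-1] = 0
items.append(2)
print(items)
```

insert 5 at 3 → [4, 4, 3, 5, 5]
reverse → [5, 5, 3, 4, 4]
items[-1] = items[3]*items[0] = 4*5 = 20 → [5, 5, 3, 4, 20]
items[-1] = 0 → [5, 5, 3, 4, 0]
append 2 → [5, 5, 3, 4, 0, 2]

[5, 5, 3, 4, 0, 2]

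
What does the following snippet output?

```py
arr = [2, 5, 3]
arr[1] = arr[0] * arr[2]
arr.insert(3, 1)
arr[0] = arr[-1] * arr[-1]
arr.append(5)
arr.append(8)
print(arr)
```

arr[1] = arr[0]*arr[2] = 2*3 = 6 → [2, 6, 3]
insert 1 at 3 → [2, 6, 3, 1]
arr[0] = arr[-1]*arr[-1] = 1*1 = 1 → [1, 6, 3, 1]
append 5 → [1, 6, 3, 1, 5]
append 8 → [1, 6, 3, 1, 5, 8]

[1, 6, 3, 1, 5, 8]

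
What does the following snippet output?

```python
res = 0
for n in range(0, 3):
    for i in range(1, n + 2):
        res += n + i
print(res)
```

18

n=0,i=1: res = 0+1 = 1
n=1,i=1: res = 1+2 = 3
n=1,i=2: res = 3+3 = 6
n=2,i=1: res = 6+3 = 9
n=2,i=2: res = 9+4 = 13
n=2,i=3: res = 13+5 = 18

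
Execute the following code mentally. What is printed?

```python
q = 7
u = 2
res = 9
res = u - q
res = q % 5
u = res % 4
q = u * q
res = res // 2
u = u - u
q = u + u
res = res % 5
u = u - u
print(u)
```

0

res = 2-7 = -5
res = 7%5 = 2
u = 2%4 = 2
q = 2*7 = 14
res = 2//2 = 1
u = 2-2 = 0
q = 0+0 = 0
res = 1%5 = 1
u = 0-0 = 0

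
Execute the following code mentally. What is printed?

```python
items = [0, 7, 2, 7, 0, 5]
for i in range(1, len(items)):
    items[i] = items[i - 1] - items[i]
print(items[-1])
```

-21

i=1: items[1] = 0-7 = -7 → [0, -7, 2, 7, 0, 5]
i=2: items[2] = (-7)-2 = -9 → [0, -7, -9, 7, 0, 5]
i=3: items[3] = (-9)-7 = -16 → [0, -7, -9, -16, 0, 5]
i=4: items[4] = (-16)-0 = -16 → [0, -7, -9, -16, -16, 5]
i=5: items[5] = (-16)-5 = -21 → [0, -7, -9, -16, -16, -21]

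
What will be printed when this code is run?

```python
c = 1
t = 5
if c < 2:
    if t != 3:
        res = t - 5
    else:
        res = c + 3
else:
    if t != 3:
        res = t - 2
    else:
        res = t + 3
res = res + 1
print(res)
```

1

c=1, t=5
c < 2 is True; t != 3 is True
→ res = t - 5 = 0
res = 0+1 = 1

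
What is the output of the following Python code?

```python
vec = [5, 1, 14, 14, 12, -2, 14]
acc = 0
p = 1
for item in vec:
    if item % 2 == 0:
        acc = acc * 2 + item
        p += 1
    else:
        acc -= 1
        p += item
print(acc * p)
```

3960

item=5: not even, acc = 0-1 = -1; p=6
item=1: not even, acc = (-1)-1 = -2; p=7
item=14: even, acc = (-2)*2+14 = 10; p=8
item=14: even, acc = 10*2+14 = 34; p=9
item=12: even, acc = 34*2+12 = 80; p=10
item=-2: even, acc = 80*2+(-2) = 158; p=11
item=14: even, acc = 158*2+14 = 330; p=12
acc*p = 330*12 = 3960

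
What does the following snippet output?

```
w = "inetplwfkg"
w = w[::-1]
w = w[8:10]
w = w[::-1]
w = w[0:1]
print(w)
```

reverse → 'gkfwlpteni'
slice [8:10] → 'ni'
reverse → 'in'
slice [0:1] → 'i'

i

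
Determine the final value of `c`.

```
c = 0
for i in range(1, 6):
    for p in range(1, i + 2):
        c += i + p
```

125

i=1,p=1: c = 0+2 = 2
i=1,p=2: c = 2+3 = 5
i=2,p=1: c = 5+3 = 8
i=2,p=2: c = 8+4 = 12
i=2,p=3: c = 12+5 = 17
i=3,p=1: c = 17+4 = 21
i=3,p=2: c = 21+5 = 26
i=3,p=3: c = 26+6 = 32
i=3,p=4: c = 32+7 = 39
i=4,p=1: c = 39+5 = 44
i=4,p=2: c = 44+6 = 50
i=4,p=3: c = 50+7 = 57
i=4,p=4: c = 57+8 = 65
i=4,p=5: c = 65+9 = 74
i=5,p=1: c = 74+6 = 80
i=5,p=2: c = 80+7 = 87
i=5,p=3: c = 87+8 = 95
i=5,p=4: c = 95+9 = 104
i=5,p=5: c = 104+10 = 114
i=5,p=6: c = 114+11 = 125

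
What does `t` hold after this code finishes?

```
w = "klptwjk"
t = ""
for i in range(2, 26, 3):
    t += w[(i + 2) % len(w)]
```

'wktkpjlw'

i=2: add w[4]='w' → 'w'
i=5: add w[0]='k' → 'wk'
i=8: add w[3]='t' → 'wkt'
i=11: add w[6]='k' → 'wktk'
i=14: add w[2]='p' → 'wktkp'
i=17: add w[5]='j' → 'wktkpj'
i=20: add w[1]='l' → 'wktkpjl'
i=23: add w[4]='w' → 'wktkpjlw'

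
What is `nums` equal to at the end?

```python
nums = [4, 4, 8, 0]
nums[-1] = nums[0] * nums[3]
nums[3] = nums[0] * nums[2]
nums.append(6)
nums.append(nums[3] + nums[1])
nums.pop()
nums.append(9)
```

[4, 4, 8, 32, 6, 9]

nums[-1] = nums[0]*nums[3] = 4*0 = 0 → [4, 4, 8, 0]
nums[3] = nums[0]*nums[2] = 4*8 = 32 → [4, 4, 8, 32]
append 6 → [4, 4, 8, 32, 6]
append nums[3]+nums[1] = 32+4 = 36 → [4, 4, 8, 32, 6, 36]
pop() removes 36 → [4, 4, 8, 32, 6]
append 9 → [4, 4, 8, 32, 6, 9]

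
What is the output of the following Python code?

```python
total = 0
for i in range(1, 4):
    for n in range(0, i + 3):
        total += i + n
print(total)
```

i=1,n=0: total = 0+1 = 1
i=1,n=1: total = 1+2 = 3
i=1,n=2: total = 3+3 = 6
i=1,n=3: total = 6+4 = 10
i=2,n=0: total = 10+2 = 12
i=2,n=1: total = 12+3 = 15
i=2,n=2: total = 15+4 = 19
i=2,n=3: total = 19+5 = 24
i=2,n=4: total = 24+6 = 30
i=3,n=0: total = 30+3 = 33
i=3,n=1: total = 33+4 = 37
i=3,n=2: total = 37+5 = 42
i=3,n=3: total = 42+6 = 48
i=3,n=4: total = 48+7 = 55
i=3,n=5: total = 55+8 = 63

63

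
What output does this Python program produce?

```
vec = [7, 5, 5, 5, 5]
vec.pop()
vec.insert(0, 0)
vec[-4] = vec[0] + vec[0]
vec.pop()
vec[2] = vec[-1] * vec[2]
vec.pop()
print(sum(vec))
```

25

pop() removes 5 → [7, 5, 5, 5]
insert 0 at 0 → [0, 7, 5, 5, 5]
vec[-4] = vec[0]+vec[0] = 0+0 = 0 → [0, 0, 5, 5, 5]
pop() removes 5 → [0, 0, 5, 5]
vec[2] = vec[-1]*vec[2] = 5*5 = 25 → [0, 0, 25, 5]
pop() removes 5 → [0, 0, 25]
sum = 25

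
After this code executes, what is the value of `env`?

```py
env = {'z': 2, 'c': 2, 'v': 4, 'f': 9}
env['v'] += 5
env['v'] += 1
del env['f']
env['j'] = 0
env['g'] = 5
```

env['v'] = 4+5 = 9 → {'z': 2, 'c': 2, 'v': 9, 'f': 9}
env['v'] = 9+1 = 10 → {'z': 2, 'c': 2, 'v': 10, 'f': 9}
del 'f' → {'z': 2, 'c': 2, 'v': 10}
env['j'] = 0 → {'z': 2, 'c': 2, 'v': 10, 'j': 0}
env['g'] = 5 → {'z': 2, 'c': 2, 'v': 10, 'j': 0, 'g': 5}

{'z': 2, 'c': 2, 'v': 10, 'j': 0, 'g': 5}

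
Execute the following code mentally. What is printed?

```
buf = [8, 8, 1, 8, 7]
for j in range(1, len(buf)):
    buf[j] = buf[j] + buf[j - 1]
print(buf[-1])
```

j=1: buf[1] = 8+8 = 16 → [8, 16, 1, 8, 7]
j=2: buf[2] = 1+16 = 17 → [8, 16, 17, 8, 7]
j=3: buf[3] = 8+17 = 25 → [8, 16, 17, 25, 7]
j=4: buf[4] = 7+25 = 32 → [8, 16, 17, 25, 32]

32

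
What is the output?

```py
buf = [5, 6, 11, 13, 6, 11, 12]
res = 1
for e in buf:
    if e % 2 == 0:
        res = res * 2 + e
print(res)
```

56

e=5: not even
e=6: even, res = 1*2+6 = 8
e=11: not even
e=13: not even
e=6: even, res = 8*2+6 = 22
e=11: not even
e=12: even, res = 22*2+12 = 56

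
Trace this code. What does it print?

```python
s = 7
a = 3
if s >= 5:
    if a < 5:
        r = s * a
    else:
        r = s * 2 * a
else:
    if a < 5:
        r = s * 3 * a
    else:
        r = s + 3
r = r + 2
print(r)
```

23

s=7, a=3
s >= 5 is True; a < 5 is True
→ r = s * a = 21
r = 21+2 = 23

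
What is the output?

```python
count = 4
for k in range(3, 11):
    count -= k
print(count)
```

k=3: count = 4-3 = 1
k=4: count = 1-4 = -3
k=5: count = (-3)-5 = -8
k=6: count = (-8)-6 = -14
k=7: count = (-14)-7 = -21
k=8: count = (-21)-8 = -29
k=9: count = (-29)-9 = -38
k=10: count = (-38)-10 = -48

-48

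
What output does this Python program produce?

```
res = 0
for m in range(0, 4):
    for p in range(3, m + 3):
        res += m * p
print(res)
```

53

m=1,p=3: res = 0+3 = 3
m=2,p=3: res = 3+6 = 9
m=2,p=4: res = 9+8 = 17
m=3,p=3: res = 17+9 = 26
m=3,p=4: res = 26+12 = 38
m=3,p=5: res = 38+15 = 53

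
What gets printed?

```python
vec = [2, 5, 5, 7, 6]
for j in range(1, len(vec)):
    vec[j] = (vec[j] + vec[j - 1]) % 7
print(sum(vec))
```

j=1: vec[1] = (5+2)%7 = 0 → [2, 0, 5, 7, 6]
j=2: vec[2] = (5+0)%7 = 5 → [2, 0, 5, 7, 6]
j=3: vec[3] = (7+5)%7 = 5 → [2, 0, 5, 5, 6]
j=4: vec[4] = (6+5)%7 = 4 → [2, 0, 5, 5, 4]
sum = 16

16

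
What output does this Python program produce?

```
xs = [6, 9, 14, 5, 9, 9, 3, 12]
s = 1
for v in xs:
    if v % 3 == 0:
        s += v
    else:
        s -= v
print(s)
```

v=6: %3==0, s = 1+6 = 7
v=9: %3==0, s = 7+9 = 16
v=14: not %3==0, s = 16-14 = 2
v=5: not %3==0, s = 2-5 = -3
v=9: %3==0, s = (-3)+9 = 6
v=9: %3==0, s = 6+9 = 15
v=3: %3==0, s = 15+3 = 18
v=12: %3==0, s = 18+12 = 30

30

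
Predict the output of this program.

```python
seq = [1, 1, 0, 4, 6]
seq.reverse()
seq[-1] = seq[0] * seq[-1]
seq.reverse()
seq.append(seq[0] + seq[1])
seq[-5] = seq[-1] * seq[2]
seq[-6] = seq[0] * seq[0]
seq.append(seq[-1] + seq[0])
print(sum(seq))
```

reverse → [6, 4, 0, 1, 1]
seq[-1] = seq[0]*seq[-1] = 6*1 = 6 → [6, 4, 0, 1, 6]
reverse → [6, 1, 0, 4, 6]
append seq[0]+seq[1] = 6+1 = 7 → [6, 1, 0, 4, 6, 7]
seq[-5] = seq[-1]*seq[2] = 7*0 = 0 → [6, 0, 0, 4, 6, 7]
seq[-6] = seq[0]*seq[0] = 6*6 = 36 → [36, 0, 0, 4, 6, 7]
append seq[-1]+seq[0] = 7+36 = 43 → [36, 0, 0, 4, 6, 7, 43]
sum = 96

96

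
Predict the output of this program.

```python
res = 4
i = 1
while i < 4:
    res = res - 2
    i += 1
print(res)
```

i=1: res = 4-2 = 2
i=2: res = 2-2 = 0
i=3: res = 0-2 = -2

-2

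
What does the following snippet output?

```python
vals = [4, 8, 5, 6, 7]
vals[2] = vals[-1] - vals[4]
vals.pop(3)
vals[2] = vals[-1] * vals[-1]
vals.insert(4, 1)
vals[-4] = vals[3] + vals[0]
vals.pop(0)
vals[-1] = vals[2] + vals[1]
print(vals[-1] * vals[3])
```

vals[2] = vals[-1]-vals[4] = 7-7 = 0 → [4, 8, 0, 6, 7]
pop(3) removes 6 → [4, 8, 0, 7]
vals[2] = vals[-1]*vals[-1] = 7*7 = 49 → [4, 8, 49, 7]
insert 1 at 4 → [4, 8, 49, 7, 1]
vals[-4] = vals[3]+vals[0] = 7+4 = 11 → [4, 11, 49, 7, 1]
pop(0) removes 4 → [11, 49, 7, 1]
vals[-1] = vals[2]+vals[1] = 7+49 = 56 → [11, 49, 7, 56]
vals[-1]*vals[3] = 56*56 = 3136

3136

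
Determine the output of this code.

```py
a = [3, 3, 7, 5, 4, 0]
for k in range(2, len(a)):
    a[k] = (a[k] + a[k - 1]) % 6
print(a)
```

k=2: a[2] = (7+3)%6 = 4 → [3, 3, 4, 5, 4, 0]
k=3: a[3] = (5+4)%6 = 3 → [3, 3, 4, 3, 4, 0]
k=4: a[4] = (4+3)%6 = 1 → [3, 3, 4, 3, 1, 0]
k=5: a[5] = (0+1)%6 = 1 → [3, 3, 4, 3, 1, 1]

[3, 3, 4, 3, 1, 1]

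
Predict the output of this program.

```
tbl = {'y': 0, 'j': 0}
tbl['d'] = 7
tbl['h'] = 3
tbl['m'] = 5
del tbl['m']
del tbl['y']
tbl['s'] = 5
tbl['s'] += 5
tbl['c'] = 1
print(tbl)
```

tbl['d'] = 7 → {'y': 0, 'j': 0, 'd': 7}
tbl['h'] = 3 → {'y': 0, 'j': 0, 'd': 7, 'h': 3}
tbl['m'] = 5 → {'y': 0, 'j': 0, 'd': 7, 'h': 3, 'm': 5}
del 'm' → {'y': 0, 'j': 0, 'd': 7, 'h': 3}
del 'y' → {'j': 0, 'd': 7, 'h': 3}
tbl['s'] = 5 → {'j': 0, 'd': 7, 'h': 3, 's': 5}
tbl['s'] = 5+5 = 10 → {'j': 0, 'd': 7, 'h': 3, 's': 10}
tbl['c'] = 1 → {'j': 0, 'd': 7, 'h': 3, 's': 10, 'c': 1}

{'j': 0, 'd': 7, 'h': 3, 's': 10, 'c': 1}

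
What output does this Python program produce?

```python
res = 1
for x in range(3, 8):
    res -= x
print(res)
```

x=3: res = 1-3 = -2
x=4: res = (-2)-4 = -6
x=5: res = (-6)-5 = -11
x=6: res = (-11)-6 = -17
x=7: res = (-17)-7 = -24

-24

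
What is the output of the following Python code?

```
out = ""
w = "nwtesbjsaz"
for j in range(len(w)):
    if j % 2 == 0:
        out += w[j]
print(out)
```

ntsja

j=0: add 'n' → 'n'
j=1: skip
j=2: add 't' → 'nt'
j=3: skip
j=4: add 's' → 'nts'
j=5: skip
j=6: add 'j' → 'ntsj'
j=7: skip
j=8: add 'a' → 'ntsja'
j=9: skip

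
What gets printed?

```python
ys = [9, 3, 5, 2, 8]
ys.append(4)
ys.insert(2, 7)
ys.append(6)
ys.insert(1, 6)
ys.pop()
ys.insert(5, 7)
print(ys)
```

append 4 → [9, 3, 5, 2, 8, 4]
insert 7 at 2 → [9, 3, 7, 5, 2, 8, 4]
append 6 → [9, 3, 7, 5, 2, 8, 4, 6]
insert 6 at 1 → [9, 6, 3, 7, 5, 2, 8, 4, 6]
pop() removes 6 → [9, 6, 3, 7, 5, 2, 8, 4]
insert 7 at 5 → [9, 6, 3, 7, 5, 7, 2, 8, 4]

[9, 6, 3, 7, 5, 7, 2, 8, 4]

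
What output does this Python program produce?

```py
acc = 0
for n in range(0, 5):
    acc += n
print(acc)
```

10

n=0: acc = 0+0 = 0
n=1: acc = 0+1 = 1
n=2: acc = 1+2 = 3
n=3: acc = 3+3 = 6
n=4: acc = 6+4 = 10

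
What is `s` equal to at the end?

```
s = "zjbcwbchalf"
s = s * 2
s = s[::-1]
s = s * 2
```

'flahcbwcbjzflahcbwcbjzflahcbwcbjzflahcbwcbjz'

repeat ×2 → 'zjbcwbchalfzjbcwbchalf'
reverse → 'flahcbwcbjzflahcbwcbjz'
repeat ×2 → 'flahcbwcbjzflahcbwcbjzflahcbwcbjzflahcbwcbjz'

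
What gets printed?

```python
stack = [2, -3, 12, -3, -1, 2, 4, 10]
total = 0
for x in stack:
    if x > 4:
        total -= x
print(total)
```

x=2: not >4
x=-3: not >4
x=12: >4, total = 0-12 = -12
x=-3: not >4
x=-1: not >4
x=2: not >4
x=4: not >4
x=10: >4, total = (-12)-10 = -22

-22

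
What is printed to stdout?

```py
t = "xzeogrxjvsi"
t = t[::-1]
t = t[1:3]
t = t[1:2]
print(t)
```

v

reverse → 'isvjxrgoezx'
slice [1:3] → 'sv'
slice [1:2] → 'v'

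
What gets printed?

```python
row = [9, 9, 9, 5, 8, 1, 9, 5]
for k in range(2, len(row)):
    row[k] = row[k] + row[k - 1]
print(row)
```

[9, 9, 18, 23, 31, 32, 41, 46]

k=2: row[2] = 9+9 = 18 → [9, 9, 18, 5, 8, 1, 9, 5]
k=3: row[3] = 5+18 = 23 → [9, 9, 18, 23, 8, 1, 9, 5]
k=4: row[4] = 8+23 = 31 → [9, 9, 18, 23, 31, 1, 9, 5]
k=5: row[5] = 1+31 = 32 → [9, 9, 18, 23, 31, 32, 9, 5]
k=6: row[6] = 9+32 = 41 → [9, 9, 18, 23, 31, 32, 41, 5]
k=7: row[7] = 5+41 = 46 → [9, 9, 18, 23, 31, 32, 41, 46]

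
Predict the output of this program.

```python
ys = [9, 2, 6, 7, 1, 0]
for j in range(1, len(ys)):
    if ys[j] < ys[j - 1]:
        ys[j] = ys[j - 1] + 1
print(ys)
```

j=1: 2<9, ys[1] = 9+1 = 10 → [9, 10, 6, 7, 1, 0]
j=2: 6<10, ys[2] = 10+1 = 11 → [9, 10, 11, 7, 1, 0]
j=3: 7<11, ys[3] = 11+1 = 12 → [9, 10, 11, 12, 1, 0]
j=4: 1<12, ys[4] = 12+1 = 13 → [9, 10, 11, 12, 13, 0]
j=5: 0<13, ys[5] = 13+1 = 14 → [9, 10, 11, 12, 13, 14]

[9, 10, 11, 12, 13, 14]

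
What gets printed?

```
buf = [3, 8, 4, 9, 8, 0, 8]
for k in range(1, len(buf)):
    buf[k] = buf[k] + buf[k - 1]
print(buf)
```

[3, 11, 15, 24, 32, 32, 40]

k=1: buf[1] = 8+3 = 11 → [3, 11, 4, 9, 8, 0, 8]
k=2: buf[2] = 4+11 = 15 → [3, 11, 15, 9, 8, 0, 8]
k=3: buf[3] = 9+15 = 24 → [3, 11, 15, 24, 8, 0, 8]
k=4: buf[4] = 8+24 = 32 → [3, 11, 15, 24, 32, 0, 8]
k=5: buf[5] = 0+32 = 32 → [3, 11, 15, 24, 32, 32, 8]
k=6: buf[6] = 8+32 = 40 → [3, 11, 15, 24, 32, 32, 40]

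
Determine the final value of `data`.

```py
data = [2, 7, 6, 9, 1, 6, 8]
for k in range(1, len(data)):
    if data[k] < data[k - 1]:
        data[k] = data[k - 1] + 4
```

k=1: 7>=2, unchanged → [2, 7, 6, 9, 1, 6, 8]
k=2: 6<7, data[2] = 7+4 = 11 → [2, 7, 11, 9, 1, 6, 8]
k=3: 9<11, data[3] = 11+4 = 15 → [2, 7, 11, 15, 1, 6, 8]
k=4: 1<15, data[4] = 15+4 = 19 → [2, 7, 11, 15, 19, 6, 8]
k=5: 6<19, data[5] = 19+4 = 23 → [2, 7, 11, 15, 19, 23, 8]
k=6: 8<23, data[6] = 23+4 = 27 → [2, 7, 11, 15, 19, 23, 27]

[2, 7, 11, 15, 19, 23, 27]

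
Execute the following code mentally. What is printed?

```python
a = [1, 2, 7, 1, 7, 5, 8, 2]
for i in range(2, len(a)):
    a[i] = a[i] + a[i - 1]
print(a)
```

i=2: a[2] = 7+2 = 9 → [1, 2, 9, 1, 7, 5, 8, 2]
i=3: a[3] = 1+9 = 10 → [1, 2, 9, 10, 7, 5, 8, 2]
i=4: a[4] = 7+10 = 17 → [1, 2, 9, 10, 17, 5, 8, 2]
i=5: a[5] = 5+17 = 22 → [1, 2, 9, 10, 17, 22, 8, 2]
i=6: a[6] = 8+22 = 30 → [1, 2, 9, 10, 17, 22, 30, 2]
i=7: a[7] = 2+30 = 32 → [1, 2, 9, 10, 17, 22, 30, 32]

[1, 2, 9, 10, 17, 22, 30, 32]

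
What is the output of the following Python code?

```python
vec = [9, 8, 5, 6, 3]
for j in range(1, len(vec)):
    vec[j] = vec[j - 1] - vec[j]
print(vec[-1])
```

-13

j=1: vec[1] = 9-8 = 1 → [9, 1, 5, 6, 3]
j=2: vec[2] = 1-5 = -4 → [9, 1, -4, 6, 3]
j=3: vec[3] = (-4)-6 = -10 → [9, 1, -4, -10, 3]
j=4: vec[4] = (-10)-3 = -13 → [9, 1, -4, -10, -13]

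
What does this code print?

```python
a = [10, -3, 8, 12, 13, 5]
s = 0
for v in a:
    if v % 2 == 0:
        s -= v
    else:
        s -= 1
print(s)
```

-33

v=10: even, s = 0-10 = -10
v=-3: not even, s = (-10)-1 = -11
v=8: even, s = (-11)-8 = -19
v=12: even, s = (-19)-12 = -31
v=13: not even, s = (-31)-1 = -32
v=5: not even, s = (-32)-1 = -33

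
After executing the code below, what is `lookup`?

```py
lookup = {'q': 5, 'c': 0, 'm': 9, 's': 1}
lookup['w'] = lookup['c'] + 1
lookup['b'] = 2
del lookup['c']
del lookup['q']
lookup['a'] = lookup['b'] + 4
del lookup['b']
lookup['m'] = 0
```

lookup['w'] = lookup['c']+1 = 1 → {'q': 5, 'c': 0, 'm': 9, 's': 1, 'w': 1}
lookup['b'] = 2 → {'q': 5, 'c': 0, 'm': 9, 's': 1, 'w': 1, 'b': 2}
del 'c' → {'q': 5, 'm': 9, 's': 1, 'w': 1, 'b': 2}
del 'q' → {'m': 9, 's': 1, 'w': 1, 'b': 2}
lookup['a'] = lookup['b']+4 = 6 → {'m': 9, 's': 1, 'w': 1, 'b': 2, 'a': 6}
del 'b' → {'m': 9, 's': 1, 'w': 1, 'a': 6}
lookup['m'] = 0 → {'m': 0, 's': 1, 'w': 1, 'a': 6}

{'m': 0, 's': 1, 'w': 1, 'a': 6}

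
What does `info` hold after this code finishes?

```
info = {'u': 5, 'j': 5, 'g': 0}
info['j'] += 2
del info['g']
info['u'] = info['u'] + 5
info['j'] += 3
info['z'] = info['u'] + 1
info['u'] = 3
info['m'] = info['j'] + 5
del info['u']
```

{'j': 10, 'z': 11, 'm': 15}

info['j'] = 5+2 = 7 → {'u': 5, 'j': 7, 'g': 0}
del 'g' → {'u': 5, 'j': 7}
info['u'] = info['u']+5 = 10 → {'u': 10, 'j': 7}
info['j'] = 7+3 = 10 → {'u': 10, 'j': 10}
info['z'] = info['u']+1 = 11 → {'u': 10, 'j': 10, 'z': 11}
info['u'] = 3 → {'u': 3, 'j': 10, 'z': 11}
info['m'] = info['j']+5 = 15 → {'u': 3, 'j': 10, 'z': 11, 'm': 15}
del 'u' → {'j': 10, 'z': 11, 'm': 15}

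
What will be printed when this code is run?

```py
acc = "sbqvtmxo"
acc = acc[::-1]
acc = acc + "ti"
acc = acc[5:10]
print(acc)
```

reverse → 'oxmtvqbs'
+ 'ti' → 'oxmtvqbsti'
slice [5:10] → 'qbsti'

qbsti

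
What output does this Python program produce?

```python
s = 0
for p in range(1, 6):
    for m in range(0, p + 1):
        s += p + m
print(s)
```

p=1,m=0: s = 0+1 = 1
p=1,m=1: s = 1+2 = 3
p=2,m=0: s = 3+2 = 5
p=2,m=1: s = 5+3 = 8
p=2,m=2: s = 8+4 = 12
p=3,m=0: s = 12+3 = 15
p=3,m=1: s = 15+4 = 19
p=3,m=2: s = 19+5 = 24
p=3,m=3: s = 24+6 = 30
p=4,m=0: s = 30+4 = 34
p=4,m=1: s = 34+5 = 39
p=4,m=2: s = 39+6 = 45
p=4,m=3: s = 45+7 = 52
p=4,m=4: s = 52+8 = 60
p=5,m=0: s = 60+5 = 65
p=5,m=1: s = 65+6 = 71
p=5,m=2: s = 71+7 = 78
p=5,m=3: s = 78+8 = 86
p=5,m=4: s = 86+9 = 95
p=5,m=5: s = 95+10 = 105

105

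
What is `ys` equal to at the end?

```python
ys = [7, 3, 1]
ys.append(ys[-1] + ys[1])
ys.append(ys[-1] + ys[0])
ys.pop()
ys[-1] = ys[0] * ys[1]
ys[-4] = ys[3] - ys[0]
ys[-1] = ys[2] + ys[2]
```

[14, 3, 1, 2]

append ys[-1]+ys[1] = 1+3 = 4 → [7, 3, 1, 4]
append ys[-1]+ys[0] = 4+7 = 11 → [7, 3, 1, 4, 11]
pop() removes 11 → [7, 3, 1, 4]
ys[-1] = ys[0]*ys[1] = 7*3 = 21 → [7, 3, 1, 21]
ys[-4] = ys[3]-ys[0] = 21-7 = 14 → [14, 3, 1, 21]
ys[-1] = ys[2]+ys[2] = 1+1 = 2 → [14, 3, 1, 2]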